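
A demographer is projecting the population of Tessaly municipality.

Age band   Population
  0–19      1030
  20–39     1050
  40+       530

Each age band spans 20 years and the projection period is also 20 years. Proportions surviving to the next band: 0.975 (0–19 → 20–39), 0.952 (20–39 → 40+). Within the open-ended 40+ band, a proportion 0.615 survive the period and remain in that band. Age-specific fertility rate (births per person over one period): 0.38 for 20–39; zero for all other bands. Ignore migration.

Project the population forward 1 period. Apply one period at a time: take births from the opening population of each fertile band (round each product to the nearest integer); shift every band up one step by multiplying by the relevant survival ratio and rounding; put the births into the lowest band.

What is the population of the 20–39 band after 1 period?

1004

Numbering the groups 1..3 from youngest to oldest:
[period 1]
Births: 1050 × 0.38 = 399
Group 2: 1030 × 0.975 = 1004
Group 3: 1050 × 0.952 + 530 × 0.615 = 1000 + 326 = 1326
Giving 399 / 1004 / 1326.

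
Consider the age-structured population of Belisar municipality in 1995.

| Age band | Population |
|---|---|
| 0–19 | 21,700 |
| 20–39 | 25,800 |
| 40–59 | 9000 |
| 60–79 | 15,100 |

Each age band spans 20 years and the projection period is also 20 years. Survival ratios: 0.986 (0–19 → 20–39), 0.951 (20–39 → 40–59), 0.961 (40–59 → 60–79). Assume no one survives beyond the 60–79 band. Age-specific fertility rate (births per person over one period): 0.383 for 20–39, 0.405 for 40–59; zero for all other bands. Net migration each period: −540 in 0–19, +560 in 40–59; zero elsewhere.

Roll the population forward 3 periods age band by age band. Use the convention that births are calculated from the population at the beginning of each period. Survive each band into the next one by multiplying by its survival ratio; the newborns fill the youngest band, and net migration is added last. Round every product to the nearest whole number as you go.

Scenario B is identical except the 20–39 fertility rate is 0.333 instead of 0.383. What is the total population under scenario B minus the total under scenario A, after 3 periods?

-3329

(Groups numbered youngest = 1 to oldest = 4.)
Period 1.
Births: 25800 * 0.383 = 9881, 9000 * 0.405 = 3645 ⇒ total 13526
Group 2: 21700 * 0.986 = 21396
Group 3: 25800 * 0.951 = 24536
Group 4: 9000 * 0.961 = 8649
Net migration: Group 1 − 540 → 12986; Group 3 + 560 → 25096
Population now: 0–19=12986, 20–39=21396, 40–59=25096, 60–79=8649
Period 2.
Births: 21396 * 0.383 = 8195, 25096 * 0.405 = 10164 ⇒ total 18359
Group 2: 12986 * 0.986 = 12804
Group 3: 21396 * 0.951 = 20348
Group 4: 25096 * 0.961 = 24117
Net migration: Group 1 − 540 → 17819; Group 3 + 560 → 20908
Population now: 0–19=17819, 20–39=12804, 40–59=20908, 60–79=24117
Period 3.
Births: 12804 * 0.383 = 4904, 20908 * 0.405 = 8468 ⇒ total 13372
Group 2: 17819 * 0.986 = 17570
Group 3: 12804 * 0.951 = 12177
Group 4: 20908 * 0.961 = 20093
Net migration: Group 1 − 540 → 12832; Group 3 + 560 → 12737
Population now: 0–19=12832, 20–39=17570, 40–59=12737, 60–79=20093
Scenario A total after 3 periods: 63232
Scenario B projection —
Period 1.
Births: 25800 * 0.333 = 8591, 9000 * 0.405 = 3645 ⇒ total 12236
Group 2: 21700 * 0.986 = 21396
Group 3: 25800 * 0.951 = 24536
Group 4: 9000 * 0.961 = 8649
Net migration: Group 1 − 540 → 11696; Group 3 + 560 → 25096
Population now: 0–19=11696, 20–39=21396, 40–59=25096, 60–79=8649
Period 2.
Births: 21396 * 0.333 = 7125, 25096 * 0.405 = 10164 ⇒ total 17289
Group 2: 11696 * 0.986 = 11532
Group 3: 21396 * 0.951 = 20348
Group 4: 25096 * 0.961 = 24117
Net migration: Group 1 − 540 → 16749; Group 3 + 560 → 20908
Population now: 0–19=16749, 20–39=11532, 40–59=20908, 60–79=24117
Period 3.
Births: 11532 * 0.333 = 3840, 20908 * 0.405 = 8468 ⇒ total 12308
Group 2: 16749 * 0.986 = 16515
Group 3: 11532 * 0.951 = 10967
Group 4: 20908 * 0.961 = 20093
Net migration: Group 1 − 540 → 11768; Group 3 + 560 → 11527
Population now: 0–19=11768, 20–39=16515, 40–59=11527, 60–79=20093
Scenario B total after 3 periods: 59903
Difference B − A = 59903 − 63232 = -3329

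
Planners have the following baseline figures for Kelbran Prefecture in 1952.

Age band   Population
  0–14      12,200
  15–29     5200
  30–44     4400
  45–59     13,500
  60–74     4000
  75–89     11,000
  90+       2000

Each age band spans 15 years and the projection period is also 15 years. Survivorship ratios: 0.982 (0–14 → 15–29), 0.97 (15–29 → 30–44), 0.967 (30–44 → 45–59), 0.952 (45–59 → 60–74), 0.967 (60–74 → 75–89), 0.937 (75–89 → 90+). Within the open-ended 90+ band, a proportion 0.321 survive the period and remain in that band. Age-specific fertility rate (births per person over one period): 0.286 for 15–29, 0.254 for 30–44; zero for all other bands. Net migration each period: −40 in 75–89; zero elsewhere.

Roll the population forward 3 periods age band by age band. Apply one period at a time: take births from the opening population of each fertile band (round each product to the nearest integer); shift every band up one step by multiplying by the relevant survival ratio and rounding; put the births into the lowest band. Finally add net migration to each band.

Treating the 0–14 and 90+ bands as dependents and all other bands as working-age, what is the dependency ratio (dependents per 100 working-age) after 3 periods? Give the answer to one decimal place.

65.4

Period 1:
Births: 5200 × 0.286 = 1487, 4400 × 0.254 = 1118 ⇒ total 2605
15–29: 12200 × 0.982 = 11980
30–44: 5200 × 0.97 = 5044
45–59: 4400 × 0.967 = 4255
60–74: 13500 × 0.952 = 12852
75–89: 4000 × 0.967 = 3868
90+: 11000 × 0.937 + 2000 × 0.321 = 10307 + 642 = 10949
Net migration: 75–89 − 40 → 3828
End of period: [2605, 11980, 5044, 4255, 12852, 3828, 10949]
Period 2:
Births: 11980 × 0.286 = 3426, 5044 × 0.254 = 1281 ⇒ total 4707
15–29: 2605 × 0.982 = 2558
30–44: 11980 × 0.97 = 11621
45–59: 5044 × 0.967 = 4878
60–74: 4255 × 0.952 = 4051
75–89: 12852 × 0.967 = 12428
90+: 3828 × 0.937 + 10949 × 0.321 = 3587 + 3515 = 7102
Net migration: 75–89 − 40 → 12388
End of period: [4707, 2558, 11621, 4878, 4051, 12388, 7102]
Period 3:
Births: 2558 × 0.286 = 732, 11621 × 0.254 = 2952 ⇒ total 3684
15–29: 4707 × 0.982 = 4622
30–44: 2558 × 0.97 = 2481
45–59: 11621 × 0.967 = 11238
60–74: 4878 × 0.952 = 4644
75–89: 4051 × 0.967 = 3917
90+: 12388 × 0.937 + 7102 × 0.321 = 11608 + 2280 = 13888
Net migration: 75–89 − 40 → 3877
End of period: [3684, 4622, 2481, 11238, 4644, 3877, 13888]
Dependents (band 0–14 + band 90+) = 3684 + 13888 = 17572; working-age = 26862; ratio = 17572/26862 × 100 = 65.4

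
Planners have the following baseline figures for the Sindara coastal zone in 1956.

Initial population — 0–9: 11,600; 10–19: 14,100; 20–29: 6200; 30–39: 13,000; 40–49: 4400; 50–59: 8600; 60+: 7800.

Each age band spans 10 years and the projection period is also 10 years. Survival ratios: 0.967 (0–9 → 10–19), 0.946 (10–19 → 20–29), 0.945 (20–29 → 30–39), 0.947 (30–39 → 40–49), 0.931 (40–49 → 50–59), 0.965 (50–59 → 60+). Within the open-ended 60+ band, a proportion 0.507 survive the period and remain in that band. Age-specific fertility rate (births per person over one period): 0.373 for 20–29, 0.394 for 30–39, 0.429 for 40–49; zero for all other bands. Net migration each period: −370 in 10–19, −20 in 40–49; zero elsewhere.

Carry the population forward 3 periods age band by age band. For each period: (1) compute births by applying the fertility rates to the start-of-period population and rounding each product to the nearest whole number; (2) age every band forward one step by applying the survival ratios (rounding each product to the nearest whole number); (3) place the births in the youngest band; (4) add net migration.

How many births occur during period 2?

12556

Numbering the bands 1..7 from youngest to oldest:
Period 1:
Births: 6200 * 0.373 = 2313, 13000 * 0.394 = 5122, 4400 * 0.429 = 1888 ⇒ total 9323
Band 2: 11600 * 0.967 = 11217
Band 3: 14100 * 0.946 = 13339
Band 4: 6200 * 0.945 = 5859
Band 5: 13000 * 0.947 = 12311
Band 6: 4400 * 0.931 = 4096
Band 7: 8600 * 0.965 + 7800 * 0.507 = 8299 + 3955 = 12254
Net migration: Band 2 − 370 → 10847; Band 5 − 20 → 12291
Giving 9323 / 10847 / 13339 / 5859 / 12291 / 4096 / 12254.
Period 2:
Births: 13339 * 0.373 = 4975, 5859 * 0.394 = 2308, 12291 * 0.429 = 5273 ⇒ total 12556
Band 2: 9323 * 0.967 = 9015
Band 3: 10847 * 0.946 = 10261
Band 4: 13339 * 0.945 = 12605
Band 5: 5859 * 0.947 = 5548
Band 6: 12291 * 0.931 = 11443
Band 7: 4096 * 0.965 + 12254 * 0.507 = 3953 + 6213 = 10166
Net migration: Band 2 − 370 → 8645; Band 5 − 20 → 5528
Giving 12556 / 8645 / 10261 / 12605 / 5528 / 11443 / 10166.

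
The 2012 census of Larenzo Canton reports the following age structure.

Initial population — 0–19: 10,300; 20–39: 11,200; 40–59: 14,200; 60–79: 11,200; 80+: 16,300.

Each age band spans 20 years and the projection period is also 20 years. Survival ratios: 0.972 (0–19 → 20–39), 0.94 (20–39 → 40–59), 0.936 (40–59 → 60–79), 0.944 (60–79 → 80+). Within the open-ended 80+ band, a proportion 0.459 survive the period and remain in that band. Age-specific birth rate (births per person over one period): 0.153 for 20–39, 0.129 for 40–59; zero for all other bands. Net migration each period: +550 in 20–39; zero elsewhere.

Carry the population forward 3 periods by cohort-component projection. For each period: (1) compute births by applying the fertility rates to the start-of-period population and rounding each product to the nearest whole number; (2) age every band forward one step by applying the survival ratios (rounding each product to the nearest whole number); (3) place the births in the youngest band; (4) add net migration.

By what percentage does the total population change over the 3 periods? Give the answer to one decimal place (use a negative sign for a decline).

-41.1

Period 1.
Births: 11200 × 0.153 = 1714, 14200 × 0.129 = 1832 → total 3546
20–39: 10300 × 0.972 = 10012
40–59: 11200 × 0.94 = 10528
60–79: 14200 × 0.936 = 13291
80+: 11200 × 0.944 + 16300 × 0.459 = 10573 + 7482 = 18055
Net migration: 20–39 + 550 → 10562
Giving 3546 / 10562 / 10528 / 13291 / 18055.
Period 2.
Births: 10562 × 0.153 = 1616, 10528 × 0.129 = 1358 → total 2974
20–39: 3546 × 0.972 = 3447
40–59: 10562 × 0.94 = 9928
60–79: 10528 × 0.936 = 9854
80+: 13291 × 0.944 + 18055 × 0.459 = 12547 + 8287 = 20834
Net migration: 20–39 + 550 → 3997
Giving 2974 / 3997 / 9928 / 9854 / 20834.
Period 3.
Births: 3997 × 0.153 = 612, 9928 × 0.129 = 1281 → total 1893
20–39: 2974 × 0.972 = 2891
40–59: 3997 × 0.94 = 3757
60–79: 9928 × 0.936 = 9293
80+: 9854 × 0.944 + 20834 × 0.459 = 9302 + 9563 = 18865
Net migration: 20–39 + 550 → 3441
Giving 1893 / 3441 / 3757 / 9293 / 18865.
Total: 63200 → 37249; change = -25951; percentage change = -41.1%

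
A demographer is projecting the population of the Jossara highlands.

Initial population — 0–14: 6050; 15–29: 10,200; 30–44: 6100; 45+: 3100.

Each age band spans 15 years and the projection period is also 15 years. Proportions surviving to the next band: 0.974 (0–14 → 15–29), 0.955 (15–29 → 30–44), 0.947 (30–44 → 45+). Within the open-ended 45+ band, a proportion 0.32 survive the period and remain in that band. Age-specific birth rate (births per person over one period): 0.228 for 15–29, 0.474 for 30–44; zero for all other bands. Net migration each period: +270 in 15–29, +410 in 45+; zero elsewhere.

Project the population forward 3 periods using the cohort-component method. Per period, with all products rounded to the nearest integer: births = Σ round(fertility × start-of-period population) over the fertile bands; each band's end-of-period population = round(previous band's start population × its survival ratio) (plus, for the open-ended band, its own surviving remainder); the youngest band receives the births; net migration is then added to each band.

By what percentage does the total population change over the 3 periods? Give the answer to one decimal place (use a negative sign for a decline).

Numbering the groups 1..4 from youngest to oldest:
Period 1.
Births: 10200 × 0.228 = 2326, 6100 × 0.474 = 2891 → total 5217
Group 2: 6050 × 0.974 = 5893
Group 3: 10200 × 0.955 = 9741
Group 4: 6100 × 0.947 + 3100 × 0.32 = 5777 + 992 = 6769
Net migration: Group 2 + 270 → 6163; Group 4 + 410 → 7179
Giving 5217 / 6163 / 9741 / 7179.
Period 2.
Births: 6163 × 0.228 = 1405, 9741 × 0.474 = 4617 → total 6022
Group 2: 5217 × 0.974 = 5081
Group 3: 6163 × 0.955 = 5886
Group 4: 9741 × 0.947 + 7179 × 0.32 = 9225 + 2297 = 11522
Net migration: Group 2 + 270 → 5351; Group 4 + 410 → 11932
Giving 6022 / 5351 / 5886 / 11932.
Period 3.
Births: 5351 × 0.228 = 1220, 5886 × 0.474 = 2790 → total 4010
Group 2: 6022 × 0.974 = 5865
Group 3: 5351 × 0.955 = 5110
Group 4: 5886 × 0.947 + 11932 × 0.32 = 5574 + 3818 = 9392
Net migration: Group 2 + 270 → 6135; Group 4 + 410 → 9802
Giving 4010 / 6135 / 5110 / 9802.
Total: 25450 → 25057; change = -393; percentage change = -1.5%

-1.5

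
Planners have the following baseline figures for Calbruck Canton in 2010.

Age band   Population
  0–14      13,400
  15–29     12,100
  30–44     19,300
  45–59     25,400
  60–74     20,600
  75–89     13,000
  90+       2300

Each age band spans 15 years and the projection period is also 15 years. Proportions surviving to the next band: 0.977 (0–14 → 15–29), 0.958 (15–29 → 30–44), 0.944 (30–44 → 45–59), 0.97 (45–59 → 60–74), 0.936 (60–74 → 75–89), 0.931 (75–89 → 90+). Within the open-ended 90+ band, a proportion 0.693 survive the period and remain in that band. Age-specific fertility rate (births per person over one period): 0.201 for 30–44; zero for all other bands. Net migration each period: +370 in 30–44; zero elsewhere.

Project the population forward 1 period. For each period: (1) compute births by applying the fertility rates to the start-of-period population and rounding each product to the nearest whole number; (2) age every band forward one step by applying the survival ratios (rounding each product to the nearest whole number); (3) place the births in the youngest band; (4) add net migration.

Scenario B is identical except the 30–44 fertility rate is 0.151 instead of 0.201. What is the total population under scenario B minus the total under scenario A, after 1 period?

(Bands numbered youngest = 1 to oldest = 7.)
[period 1]
Births: 19300 × 0.201 = 3879
Band 2: 13400 × 0.977 = 13092
Band 3: 12100 × 0.958 = 11592
Band 4: 19300 × 0.944 = 18219
Band 5: 25400 × 0.97 = 24638
Band 6: 20600 × 0.936 = 19282
Band 7: 13000 × 0.931 + 2300 × 0.693 = 12103 + 1594 = 13697
Net migration: Band 3 + 370 → 11962
End of period: [3879, 13092, 11962, 18219, 24638, 19282, 13697]
Scenario A total after 1 period: 104769
Scenario B projection —
[period 1]
Births: 19300 × 0.151 = 2914
Band 2: 13400 × 0.977 = 13092
Band 3: 12100 × 0.958 = 11592
Band 4: 19300 × 0.944 = 18219
Band 5: 25400 × 0.97 = 24638
Band 6: 20600 × 0.936 = 19282
Band 7: 13000 × 0.931 + 2300 × 0.693 = 12103 + 1594 = 13697
Net migration: Band 3 + 370 → 11962
End of period: [2914, 13092, 11962, 18219, 24638, 19282, 13697]
Scenario B total after 1 period: 103804
Difference B − A = 103804 − 104769 = -965

-965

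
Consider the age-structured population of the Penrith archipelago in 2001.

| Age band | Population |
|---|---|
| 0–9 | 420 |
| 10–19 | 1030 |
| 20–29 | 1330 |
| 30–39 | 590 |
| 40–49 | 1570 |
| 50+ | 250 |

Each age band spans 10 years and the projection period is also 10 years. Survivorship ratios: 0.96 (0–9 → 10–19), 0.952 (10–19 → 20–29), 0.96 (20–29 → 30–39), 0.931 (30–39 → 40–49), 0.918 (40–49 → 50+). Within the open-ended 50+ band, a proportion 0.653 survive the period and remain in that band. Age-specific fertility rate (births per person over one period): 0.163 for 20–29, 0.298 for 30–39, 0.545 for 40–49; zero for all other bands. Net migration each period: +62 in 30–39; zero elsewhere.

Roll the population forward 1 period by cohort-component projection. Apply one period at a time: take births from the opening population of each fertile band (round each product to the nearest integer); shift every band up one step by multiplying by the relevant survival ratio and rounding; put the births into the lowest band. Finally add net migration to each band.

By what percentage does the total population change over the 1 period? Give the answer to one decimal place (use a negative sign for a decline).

18.0

Call the bands 1 to 6, youngest first.
— Period 1 —
Births: 1330 * 0.163 = 217  |  590 * 0.298 = 176  |  1570 * 0.545 = 856 → total 1249
Band 2: 420 * 0.96 = 403
Band 3: 1030 * 0.952 = 981
Band 4: 1330 * 0.96 = 1277
Band 5: 590 * 0.931 = 549
Band 6: 1570 * 0.918 + 250 * 0.653 = 1441 + 163 = 1604
Net migration: Band 4 + 62 → 1339
Giving 1249 / 403 / 981 / 1339 / 549 / 1604.
Total: 5190 → 6125; change = 935; percentage change = 18.0%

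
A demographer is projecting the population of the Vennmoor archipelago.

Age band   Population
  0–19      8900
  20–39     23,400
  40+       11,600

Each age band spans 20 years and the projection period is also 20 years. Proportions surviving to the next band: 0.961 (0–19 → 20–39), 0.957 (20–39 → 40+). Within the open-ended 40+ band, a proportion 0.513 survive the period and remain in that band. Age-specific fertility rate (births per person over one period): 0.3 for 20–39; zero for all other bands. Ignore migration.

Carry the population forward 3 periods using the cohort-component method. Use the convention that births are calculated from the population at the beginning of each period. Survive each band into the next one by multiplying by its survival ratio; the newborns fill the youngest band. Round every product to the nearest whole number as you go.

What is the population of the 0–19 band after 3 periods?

Numbering the groups 1..3 from youngest to oldest:
Period 1.
Births: 23400 * 0.3 = 7020
Group 2: 8900 * 0.961 = 8553
Group 3: 23400 * 0.957 + 11600 * 0.513 = 22394 + 5951 = 28345
Giving 7020 / 8553 / 28345.
Period 2.
Births: 8553 * 0.3 = 2566
Group 2: 7020 * 0.961 = 6746
Group 3: 8553 * 0.957 + 28345 * 0.513 = 8185 + 14541 = 22726
Giving 2566 / 6746 / 22726.
Period 3.
Births: 6746 * 0.3 = 2024
Group 2: 2566 * 0.961 = 2466
Group 3: 6746 * 0.957 + 22726 * 0.513 = 6456 + 11658 = 18114
Giving 2024 / 2466 / 18114.

2024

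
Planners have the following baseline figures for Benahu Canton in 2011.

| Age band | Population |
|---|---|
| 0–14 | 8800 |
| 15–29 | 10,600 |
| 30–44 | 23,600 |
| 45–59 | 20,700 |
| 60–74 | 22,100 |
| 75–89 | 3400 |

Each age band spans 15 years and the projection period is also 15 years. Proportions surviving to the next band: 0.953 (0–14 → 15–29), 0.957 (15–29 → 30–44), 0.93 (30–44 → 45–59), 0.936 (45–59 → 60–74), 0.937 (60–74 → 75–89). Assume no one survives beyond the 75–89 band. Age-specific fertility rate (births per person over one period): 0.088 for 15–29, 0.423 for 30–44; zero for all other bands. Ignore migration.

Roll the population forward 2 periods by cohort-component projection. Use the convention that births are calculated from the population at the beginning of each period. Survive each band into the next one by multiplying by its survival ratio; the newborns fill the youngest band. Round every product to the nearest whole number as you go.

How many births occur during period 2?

Let band 1 be 0–14 through band 6 = 75–89.
Period 1.
Births: 10600 * 0.088 = 933, 23600 * 0.423 = 9983 → 10916
Band 2: 8800 * 0.953 = 8386
Band 3: 10600 * 0.957 = 10144
Band 4: 23600 * 0.93 = 21948
Band 5: 20700 * 0.936 = 19375
Band 6: 22100 * 0.937 = 20708
→ [10916, 8386, 10144, 21948, 19375, 20708]
Period 2.
Births: 8386 * 0.088 = 738, 10144 * 0.423 = 4291 → 5029
Band 2: 10916 * 0.953 = 10403
Band 3: 8386 * 0.957 = 8025
Band 4: 10144 * 0.93 = 9434
Band 5: 21948 * 0.936 = 20543
Band 6: 19375 * 0.937 = 18154
→ [5029, 10403, 8025, 9434, 20543, 18154]

5029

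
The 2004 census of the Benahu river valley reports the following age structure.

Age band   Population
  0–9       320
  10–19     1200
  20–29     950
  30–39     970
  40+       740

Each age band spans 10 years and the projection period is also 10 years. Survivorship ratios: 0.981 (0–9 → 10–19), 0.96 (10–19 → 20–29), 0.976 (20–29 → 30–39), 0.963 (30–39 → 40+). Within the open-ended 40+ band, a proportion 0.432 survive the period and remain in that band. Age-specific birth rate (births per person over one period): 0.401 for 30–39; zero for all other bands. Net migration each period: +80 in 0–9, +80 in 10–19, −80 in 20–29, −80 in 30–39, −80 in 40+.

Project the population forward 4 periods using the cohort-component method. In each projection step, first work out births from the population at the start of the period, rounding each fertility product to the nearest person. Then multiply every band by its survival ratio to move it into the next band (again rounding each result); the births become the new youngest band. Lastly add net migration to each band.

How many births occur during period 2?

340

Let group 1 be 0–9 through group 5 = 40+.
Period 1.
Births: 970 × 0.401 = 389
Group 2: 320 × 0.981 = 314
Group 3: 1200 × 0.96 = 1152
Group 4: 950 × 0.976 = 927
Group 5: 970 × 0.963 + 740 × 0.432 = 934 + 320 = 1254
Net migration: Group 1 + 80 → 469; Group 2 + 80 → 394; Group 3 − 80 → 1072; Group 4 − 80 → 847; Group 5 − 80 → 1174
Giving 469 / 394 / 1072 / 847 / 1174.
Period 2.
Births: 847 × 0.401 = 340
Group 2: 469 × 0.981 = 460
Group 3: 394 × 0.96 = 378
Group 4: 1072 × 0.976 = 1046
Group 5: 847 × 0.963 + 1174 × 0.432 = 816 + 507 = 1323
Net migration: Group 1 + 80 → 420; Group 2 + 80 → 540; Group 3 − 80 → 298; Group 4 − 80 → 966; Group 5 − 80 → 1243
Giving 420 / 540 / 298 / 966 / 1243.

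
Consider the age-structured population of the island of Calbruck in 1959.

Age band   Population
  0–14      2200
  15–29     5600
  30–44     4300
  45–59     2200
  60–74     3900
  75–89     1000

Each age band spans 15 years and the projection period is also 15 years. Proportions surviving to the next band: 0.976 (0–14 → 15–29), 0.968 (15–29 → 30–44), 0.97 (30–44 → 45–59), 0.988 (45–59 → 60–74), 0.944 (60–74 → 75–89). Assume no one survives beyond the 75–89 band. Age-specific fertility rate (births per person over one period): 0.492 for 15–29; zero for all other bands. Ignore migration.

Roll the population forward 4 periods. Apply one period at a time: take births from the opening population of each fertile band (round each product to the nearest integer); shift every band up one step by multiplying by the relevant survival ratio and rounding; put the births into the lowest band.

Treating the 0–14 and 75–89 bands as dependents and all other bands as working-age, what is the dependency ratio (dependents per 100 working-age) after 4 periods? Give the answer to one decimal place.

79.5

Call the groups 1 to 6, youngest first.
After projecting period 1:
Births: 5600 * 0.492 = 2755
Group 2: 2200 * 0.976 = 2147
Group 3: 5600 * 0.968 = 5421
Group 4: 4300 * 0.97 = 4171
Group 5: 2200 * 0.988 = 2174
Group 6: 3900 * 0.944 = 3682
Giving 2755 / 2147 / 5421 / 4171 / 2174 / 3682.
After projecting period 2:
Births: 2147 * 0.492 = 1056
Group 2: 2755 * 0.976 = 2689
Group 3: 2147 * 0.968 = 2078
Group 4: 5421 * 0.97 = 5258
Group 5: 4171 * 0.988 = 4121
Group 6: 2174 * 0.944 = 2052
Giving 1056 / 2689 / 2078 / 5258 / 4121 / 2052.
After projecting period 3:
Births: 2689 * 0.492 = 1323
Group 2: 1056 * 0.976 = 1031
Group 3: 2689 * 0.968 = 2603
Group 4: 2078 * 0.97 = 2016
Group 5: 5258 * 0.988 = 5195
Group 6: 4121 * 0.944 = 3890
Giving 1323 / 1031 / 2603 / 2016 / 5195 / 3890.
After projecting period 4:
Births: 1031 * 0.492 = 507
Group 2: 1323 * 0.976 = 1291
Group 3: 1031 * 0.968 = 998
Group 4: 2603 * 0.97 = 2525
Group 5: 2016 * 0.988 = 1992
Group 6: 5195 * 0.944 = 4904
Giving 507 / 1291 / 998 / 2525 / 1992 / 4904.
Dependents (band 0–14 + band 75–89) = 507 + 4904 = 5411; working-age = 6806; ratio = 5411/6806 × 100 = 79.5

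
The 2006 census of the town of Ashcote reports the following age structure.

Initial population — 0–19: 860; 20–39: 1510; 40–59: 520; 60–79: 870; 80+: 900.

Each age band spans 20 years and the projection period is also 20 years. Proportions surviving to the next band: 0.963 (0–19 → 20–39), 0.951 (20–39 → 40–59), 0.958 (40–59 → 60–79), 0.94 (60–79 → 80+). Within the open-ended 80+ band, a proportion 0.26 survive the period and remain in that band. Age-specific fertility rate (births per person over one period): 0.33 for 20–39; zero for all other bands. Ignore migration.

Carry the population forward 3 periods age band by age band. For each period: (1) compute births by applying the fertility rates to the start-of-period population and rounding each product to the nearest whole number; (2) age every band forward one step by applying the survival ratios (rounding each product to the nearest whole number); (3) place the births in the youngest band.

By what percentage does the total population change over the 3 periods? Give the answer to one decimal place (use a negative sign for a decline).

[period 1]
Births: 1510 × 0.33 = 498
20–39: 860 × 0.963 = 828
40–59: 1510 × 0.951 = 1436
60–79: 520 × 0.958 = 498
80+: 870 × 0.94 + 900 × 0.26 = 818 + 234 = 1052
Giving 498 / 828 / 1436 / 498 / 1052.
[period 2]
Births: 828 × 0.33 = 273
20–39: 498 × 0.963 = 480
40–59: 828 × 0.951 = 787
60–79: 1436 × 0.958 = 1376
80+: 498 × 0.94 + 1052 × 0.26 = 468 + 274 = 742
Giving 273 / 480 / 787 / 1376 / 742.
[period 3]
Births: 480 × 0.33 = 158
20–39: 273 × 0.963 = 263
40–59: 480 × 0.951 = 456
60–79: 787 × 0.958 = 754
80+: 1376 × 0.94 + 742 × 0.26 = 1293 + 193 = 1486
Giving 158 / 263 / 456 / 754 / 1486.
Total: 4660 → 3117; change = -1543; percentage change = -33.1%

-33.1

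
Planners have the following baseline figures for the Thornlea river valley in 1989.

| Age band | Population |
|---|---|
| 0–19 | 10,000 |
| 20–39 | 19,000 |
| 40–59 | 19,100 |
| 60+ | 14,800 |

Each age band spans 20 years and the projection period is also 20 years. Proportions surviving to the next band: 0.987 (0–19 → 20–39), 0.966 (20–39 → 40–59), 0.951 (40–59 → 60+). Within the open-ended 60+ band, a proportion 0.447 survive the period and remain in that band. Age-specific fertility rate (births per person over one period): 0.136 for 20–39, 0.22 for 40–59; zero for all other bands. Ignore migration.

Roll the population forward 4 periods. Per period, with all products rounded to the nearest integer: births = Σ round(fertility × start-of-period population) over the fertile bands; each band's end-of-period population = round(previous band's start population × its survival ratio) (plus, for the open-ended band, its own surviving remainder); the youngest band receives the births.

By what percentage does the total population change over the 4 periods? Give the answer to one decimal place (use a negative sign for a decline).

-58.4

Period 1:
Births: 19000 * 0.136 = 2584  |  19100 * 0.22 = 4202 → 6786
20–39: 10000 * 0.987 = 9870
40–59: 19000 * 0.966 = 18354
60+: 19100 * 0.951 + 14800 * 0.447 = 18164 + 6616 = 24780
→ [6786, 9870, 18354, 24780]
Period 2:
Births: 9870 * 0.136 = 1342  |  18354 * 0.22 = 4038 → 5380
20–39: 6786 * 0.987 = 6698
40–59: 9870 * 0.966 = 9534
60+: 18354 * 0.951 + 24780 * 0.447 = 17455 + 11077 = 28532
→ [5380, 6698, 9534, 28532]
Period 3:
Births: 6698 * 0.136 = 911  |  9534 * 0.22 = 2097 → 3008
20–39: 5380 * 0.987 = 5310
40–59: 6698 * 0.966 = 6470
60+: 9534 * 0.951 + 28532 * 0.447 = 9067 + 12754 = 21821
→ [3008, 5310, 6470, 21821]
Period 4:
Births: 5310 * 0.136 = 722  |  6470 * 0.22 = 1423 → 2145
20–39: 3008 * 0.987 = 2969
40–59: 5310 * 0.966 = 5129
60+: 6470 * 0.951 + 21821 * 0.447 = 6153 + 9754 = 15907
→ [2145, 2969, 5129, 15907]
Total: 62900 → 26150; change = -36750; percentage change = -58.4%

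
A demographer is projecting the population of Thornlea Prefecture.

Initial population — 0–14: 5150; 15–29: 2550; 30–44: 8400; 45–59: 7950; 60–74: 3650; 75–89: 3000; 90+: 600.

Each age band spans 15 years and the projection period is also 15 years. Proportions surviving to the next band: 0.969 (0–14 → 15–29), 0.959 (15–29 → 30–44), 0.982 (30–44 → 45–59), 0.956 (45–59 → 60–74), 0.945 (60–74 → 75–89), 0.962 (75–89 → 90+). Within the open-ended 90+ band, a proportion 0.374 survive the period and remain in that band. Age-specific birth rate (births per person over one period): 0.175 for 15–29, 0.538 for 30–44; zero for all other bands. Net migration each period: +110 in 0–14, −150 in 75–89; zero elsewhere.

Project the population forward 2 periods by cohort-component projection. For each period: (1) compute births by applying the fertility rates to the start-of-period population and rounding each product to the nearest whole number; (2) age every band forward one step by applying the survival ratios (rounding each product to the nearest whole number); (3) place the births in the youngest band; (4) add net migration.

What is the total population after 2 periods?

[period 1]
Births: 2550 * 0.175 = 446 ; 8400 * 0.538 = 4519 — total 4965
15–29: 5150 * 0.969 = 4990
30–44: 2550 * 0.959 = 2445
45–59: 8400 * 0.982 = 8249
60–74: 7950 * 0.956 = 7600
75–89: 3650 * 0.945 = 3449
90+: 3000 * 0.962 + 600 * 0.374 = 2886 + 224 = 3110
Net migration: 0–14 + 110 → 5075; 75–89 − 150 → 3299
End of period: [5075, 4990, 2445, 8249, 7600, 3299, 3110]
[period 2]
Births: 4990 * 0.175 = 873 ; 2445 * 0.538 = 1315 — total 2188
15–29: 5075 * 0.969 = 4918
30–44: 4990 * 0.959 = 4785
45–59: 2445 * 0.982 = 2401
60–74: 8249 * 0.956 = 7886
75–89: 7600 * 0.945 = 7182
90+: 3299 * 0.962 + 3110 * 0.374 = 3174 + 1163 = 4337
Net migration: 0–14 + 110 → 2298; 75–89 − 150 → 7032
End of period: [2298, 4918, 4785, 2401, 7886, 7032, 4337]
Total after period 2: 2298 + 4918 + 4785 + 2401 + 7886 + 7032 + 4337 = 33657

33657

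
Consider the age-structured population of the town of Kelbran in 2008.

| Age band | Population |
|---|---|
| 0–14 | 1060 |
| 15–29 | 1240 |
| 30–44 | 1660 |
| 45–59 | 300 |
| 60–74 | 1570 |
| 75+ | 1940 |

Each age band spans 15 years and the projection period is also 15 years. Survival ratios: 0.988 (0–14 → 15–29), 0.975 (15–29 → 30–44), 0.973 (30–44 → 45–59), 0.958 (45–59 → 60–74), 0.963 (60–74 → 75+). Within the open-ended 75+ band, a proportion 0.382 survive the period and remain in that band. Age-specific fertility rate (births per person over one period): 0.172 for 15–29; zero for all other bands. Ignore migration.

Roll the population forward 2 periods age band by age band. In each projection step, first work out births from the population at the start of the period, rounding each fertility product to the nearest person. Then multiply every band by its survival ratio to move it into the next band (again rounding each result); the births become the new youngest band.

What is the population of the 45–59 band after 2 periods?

Numbering the bands 1..6 from youngest to oldest:
After projecting period 1:
Births: 1240 * 0.172 = 213
Band 2: 1060 * 0.988 = 1047
Band 3: 1240 * 0.975 = 1209
Band 4: 1660 * 0.973 = 1615
Band 5: 300 * 0.958 = 287
Band 6: 1570 * 0.963 + 1940 * 0.382 = 1512 + 741 = 2253
Population now: 0–14=213, 15–29=1047, 30–44=1209, 45–59=1615, 60–74=287, 75+=2253
After projecting period 2:
Births: 1047 * 0.172 = 180
Band 2: 213 * 0.988 = 210
Band 3: 1047 * 0.975 = 1021
Band 4: 1209 * 0.973 = 1176
Band 5: 1615 * 0.958 = 1547
Band 6: 287 * 0.963 + 2253 * 0.382 = 276 + 861 = 1137
Population now: 0–14=180, 15–29=210, 30–44=1021, 45–59=1176, 60–74=1547, 75+=1137

1176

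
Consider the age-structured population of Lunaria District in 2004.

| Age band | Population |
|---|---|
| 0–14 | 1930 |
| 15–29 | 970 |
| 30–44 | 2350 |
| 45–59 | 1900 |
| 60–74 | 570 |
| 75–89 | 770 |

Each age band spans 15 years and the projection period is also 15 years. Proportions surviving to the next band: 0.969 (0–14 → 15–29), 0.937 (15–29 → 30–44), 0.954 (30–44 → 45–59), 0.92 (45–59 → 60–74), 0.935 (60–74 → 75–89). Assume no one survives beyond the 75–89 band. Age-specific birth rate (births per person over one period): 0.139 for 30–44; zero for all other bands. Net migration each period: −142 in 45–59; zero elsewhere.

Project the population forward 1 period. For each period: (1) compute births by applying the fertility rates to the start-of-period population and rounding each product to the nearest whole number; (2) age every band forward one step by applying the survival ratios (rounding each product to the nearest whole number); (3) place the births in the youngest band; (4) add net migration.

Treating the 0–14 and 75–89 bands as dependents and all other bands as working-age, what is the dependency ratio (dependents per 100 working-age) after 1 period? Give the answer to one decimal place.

13.0

Numbering the bands 1..6 from youngest to oldest:
After projecting period 1:
Births: 2350 × 0.139 = 327
Band 2: 1930 × 0.969 = 1870
Band 3: 970 × 0.937 = 909
Band 4: 2350 × 0.954 = 2242
Band 5: 1900 × 0.92 = 1748
Band 6: 570 × 0.935 = 533
Net migration: Band 4 − 142 → 2100
Giving 327 / 1870 / 909 / 2100 / 1748 / 533.
Dependents (band 0–14 + band 75–89) = 327 + 533 = 860; working-age = 6627; ratio = 860/6627 × 100 = 13.0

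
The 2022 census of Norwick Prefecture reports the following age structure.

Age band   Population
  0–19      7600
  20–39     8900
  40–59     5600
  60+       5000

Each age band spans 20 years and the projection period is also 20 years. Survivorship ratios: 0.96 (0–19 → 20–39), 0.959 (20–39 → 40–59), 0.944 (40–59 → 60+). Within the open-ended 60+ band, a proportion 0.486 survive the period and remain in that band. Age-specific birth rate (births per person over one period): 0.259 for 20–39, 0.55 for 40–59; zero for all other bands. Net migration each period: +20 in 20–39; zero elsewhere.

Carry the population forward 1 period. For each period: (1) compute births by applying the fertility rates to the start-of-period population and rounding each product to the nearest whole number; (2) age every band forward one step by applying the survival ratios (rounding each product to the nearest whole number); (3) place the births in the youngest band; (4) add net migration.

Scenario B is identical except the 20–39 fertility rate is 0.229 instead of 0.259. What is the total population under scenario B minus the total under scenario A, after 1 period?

-267

(Bands numbered youngest = 1 to oldest = 4.)
Period 1.
Births: 8900 * 0.259 = 2305 ; 5600 * 0.55 = 3080 → 5385
Band 2: 7600 * 0.96 = 7296
Band 3: 8900 * 0.959 = 8535
Band 4: 5600 * 0.944 + 5000 * 0.486 = 5286 + 2430 = 7716
Net migration: Band 2 + 20 → 7316
Giving 5385 / 7316 / 8535 / 7716.
Scenario A total after 1 period: 28952
Scenario B projection —
Period 1.
Births: 8900 * 0.229 = 2038 ; 5600 * 0.55 = 3080 → 5118
Band 2: 7600 * 0.96 = 7296
Band 3: 8900 * 0.959 = 8535
Band 4: 5600 * 0.944 + 5000 * 0.486 = 5286 + 2430 = 7716
Net migration: Band 2 + 20 → 7316
Giving 5118 / 7316 / 8535 / 7716.
Scenario B total after 1 period: 28685
Difference B − A = 28685 − 28952 = -267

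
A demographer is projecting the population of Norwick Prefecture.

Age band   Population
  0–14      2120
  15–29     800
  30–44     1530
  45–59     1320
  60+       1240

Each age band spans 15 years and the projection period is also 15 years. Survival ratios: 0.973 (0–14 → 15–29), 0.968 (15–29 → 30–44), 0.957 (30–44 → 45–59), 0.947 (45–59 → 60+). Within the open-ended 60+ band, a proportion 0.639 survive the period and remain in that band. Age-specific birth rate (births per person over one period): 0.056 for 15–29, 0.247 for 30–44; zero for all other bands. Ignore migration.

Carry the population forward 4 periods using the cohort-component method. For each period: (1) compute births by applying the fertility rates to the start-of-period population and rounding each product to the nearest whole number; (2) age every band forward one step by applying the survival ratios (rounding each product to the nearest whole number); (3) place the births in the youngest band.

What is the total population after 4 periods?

Period 1.
Births: 800 * 0.056 = 45, 1530 * 0.247 = 378 — total 423
15–29: 2120 * 0.973 = 2063
30–44: 800 * 0.968 = 774
45–59: 1530 * 0.957 = 1464
60+: 1320 * 0.947 + 1240 * 0.639 = 1250 + 792 = 2042
Giving 423 / 2063 / 774 / 1464 / 2042.
Period 2.
Births: 2063 * 0.056 = 116, 774 * 0.247 = 191 — total 307
15–29: 423 * 0.973 = 412
30–44: 2063 * 0.968 = 1997
45–59: 774 * 0.957 = 741
60+: 1464 * 0.947 + 2042 * 0.639 = 1386 + 1305 = 2691
Giving 307 / 412 / 1997 / 741 / 2691.
Period 3.
Births: 412 * 0.056 = 23, 1997 * 0.247 = 493 — total 516
15–29: 307 * 0.973 = 299
30–44: 412 * 0.968 = 399
45–59: 1997 * 0.957 = 1911
60+: 741 * 0.947 + 2691 * 0.639 = 702 + 1720 = 2422
Giving 516 / 299 / 399 / 1911 / 2422.
Period 4.
Births: 299 * 0.056 = 17, 399 * 0.247 = 99 — total 116
15–29: 516 * 0.973 = 502
30–44: 299 * 0.968 = 289
45–59: 399 * 0.957 = 382
60+: 1911 * 0.947 + 2422 * 0.639 = 1810 + 1548 = 3358
Giving 116 / 502 / 289 / 382 / 3358.
Total after period 4: 116 + 502 + 289 + 382 + 3358 = 4647

4647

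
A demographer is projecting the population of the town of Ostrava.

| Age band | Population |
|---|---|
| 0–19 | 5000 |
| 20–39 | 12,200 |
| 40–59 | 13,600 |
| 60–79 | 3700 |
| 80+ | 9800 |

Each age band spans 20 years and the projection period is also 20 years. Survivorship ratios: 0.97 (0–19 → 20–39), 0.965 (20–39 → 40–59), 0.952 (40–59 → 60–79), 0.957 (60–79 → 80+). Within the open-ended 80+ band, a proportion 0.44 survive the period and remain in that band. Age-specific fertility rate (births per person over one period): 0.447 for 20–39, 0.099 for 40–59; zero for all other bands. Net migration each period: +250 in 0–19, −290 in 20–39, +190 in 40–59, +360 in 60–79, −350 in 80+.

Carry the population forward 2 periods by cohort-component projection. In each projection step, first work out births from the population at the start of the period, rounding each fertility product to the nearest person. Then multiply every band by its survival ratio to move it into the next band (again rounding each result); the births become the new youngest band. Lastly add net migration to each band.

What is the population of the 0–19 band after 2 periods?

[period 1]
Births: 12200 × 0.447 = 5453  |  13600 × 0.099 = 1346 ⇒ total 6799
20–39: 5000 × 0.97 = 4850
40–59: 12200 × 0.965 = 11773
60–79: 13600 × 0.952 = 12947
80+: 3700 × 0.957 + 9800 × 0.44 = 3541 + 4312 = 7853
Net migration: 0–19 + 250 → 7049; 20–39 − 290 → 4560; 40–59 + 190 → 11963; 60–79 + 360 → 13307; 80+ − 350 → 7503
Giving 7049 / 4560 / 11963 / 13307 / 7503.
[period 2]
Births: 4560 × 0.447 = 2038  |  11963 × 0.099 = 1184 ⇒ total 3222
20–39: 7049 × 0.97 = 6838
40–59: 4560 × 0.965 = 4400
60–79: 11963 × 0.952 = 11389
80+: 13307 × 0.957 + 7503 × 0.44 = 12735 + 3301 = 16036
Net migration: 0–19 + 250 → 3472; 20–39 − 290 → 6548; 40–59 + 190 → 4590; 60–79 + 360 → 11749; 80+ − 350 → 15686
Giving 3472 / 6548 / 4590 / 11749 / 15686.

3472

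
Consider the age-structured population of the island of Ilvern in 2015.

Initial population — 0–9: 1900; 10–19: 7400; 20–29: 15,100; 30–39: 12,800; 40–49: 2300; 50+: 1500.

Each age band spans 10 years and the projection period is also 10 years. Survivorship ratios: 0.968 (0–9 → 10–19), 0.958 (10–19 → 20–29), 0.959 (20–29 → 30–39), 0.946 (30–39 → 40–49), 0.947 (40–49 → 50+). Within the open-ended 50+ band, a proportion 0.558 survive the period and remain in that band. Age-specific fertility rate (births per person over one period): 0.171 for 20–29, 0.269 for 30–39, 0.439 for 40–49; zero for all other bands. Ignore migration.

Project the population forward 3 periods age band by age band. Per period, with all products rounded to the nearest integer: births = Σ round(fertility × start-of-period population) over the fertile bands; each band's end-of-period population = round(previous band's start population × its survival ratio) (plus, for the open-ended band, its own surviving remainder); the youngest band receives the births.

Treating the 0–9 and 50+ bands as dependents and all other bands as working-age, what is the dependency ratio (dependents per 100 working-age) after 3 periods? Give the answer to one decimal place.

Let group 1 be 0–9 through group 6 = 50+.
Period 1.
Births: 15100 × 0.171 = 2582 ; 12800 × 0.269 = 3443 ; 2300 × 0.439 = 1010 → total 7035
Group 2: 1900 × 0.968 = 1839
Group 3: 7400 × 0.958 = 7089
Group 4: 15100 × 0.959 = 14481
Group 5: 12800 × 0.946 = 12109
Group 6: 2300 × 0.947 + 1500 × 0.558 = 2178 + 837 = 3015
End of period: [7035, 1839, 7089, 14481, 12109, 3015]
Period 2.
Births: 7089 × 0.171 = 1212 ; 14481 × 0.269 = 3895 ; 12109 × 0.439 = 5316 → total 10423
Group 2: 7035 × 0.968 = 6810
Group 3: 1839 × 0.958 = 1762
Group 4: 7089 × 0.959 = 6798
Group 5: 14481 × 0.946 = 13699
Group 6: 12109 × 0.947 + 3015 × 0.558 = 11467 + 1682 = 13149
End of period: [10423, 6810, 1762, 6798, 13699, 13149]
Period 3.
Births: 1762 × 0.171 = 301 ; 6798 × 0.269 = 1829 ; 13699 × 0.439 = 6014 → total 8144
Group 2: 10423 × 0.968 = 10089
Group 3: 6810 × 0.958 = 6524
Group 4: 1762 × 0.959 = 1690
Group 5: 6798 × 0.946 = 6431
Group 6: 13699 × 0.947 + 13149 × 0.558 = 12973 + 7337 = 20310
End of period: [8144, 10089, 6524, 1690, 6431, 20310]
Dependents (band 0–9 + band 50+) = 8144 + 20310 = 28454; working-age = 24734; ratio = 28454/24734 × 100 = 115.0

115.0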